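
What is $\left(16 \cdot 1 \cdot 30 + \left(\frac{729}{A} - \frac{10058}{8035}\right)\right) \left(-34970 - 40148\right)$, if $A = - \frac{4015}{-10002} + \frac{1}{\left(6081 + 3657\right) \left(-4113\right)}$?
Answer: $- \frac{18561283062123978769634}{107675931465065} \approx -1.7238 \cdot 10^{8}$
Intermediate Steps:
$A = \frac{13400862659}{33383670399}$ ($A = \left(-4015\right) \left(- \frac{1}{10002}\right) + \frac{1}{9738} \left(- \frac{1}{4113}\right) = \frac{4015}{10002} + \frac{1}{9738} \left(- \frac{1}{4113}\right) = \frac{4015}{10002} - \frac{1}{40052394} = \frac{13400862659}{33383670399} \approx 0.40142$)
$\left(16 \cdot 1 \cdot 30 + \left(\frac{729}{A} - \frac{10058}{8035}\right)\right) \left(-34970 - 40148\right) = \left(16 \cdot 1 \cdot 30 + \left(\frac{729}{\frac{13400862659}{33383670399}} - \frac{10058}{8035}\right)\right) \left(-34970 - 40148\right) = \left(16 \cdot 30 + \left(729 \cdot \frac{33383670399}{13400862659} - \frac{10058}{8035}\right)\right) \left(-75118\right) = \left(480 + \left(\frac{24336695720871}{13400862659} - \frac{10058}{8035}\right)\right) \left(-75118\right) = \left(480 + \frac{195410564240574263}{107675931465065}\right) \left(-75118\right) = \frac{247095011343805463}{107675931465065} \left(-75118\right) = - \frac{18561283062123978769634}{107675931465065}$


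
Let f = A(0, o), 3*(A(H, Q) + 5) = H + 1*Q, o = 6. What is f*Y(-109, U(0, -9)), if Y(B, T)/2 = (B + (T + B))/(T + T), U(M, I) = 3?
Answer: 215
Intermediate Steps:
Y(B, T) = (T + 2*B)/T (Y(B, T) = 2*((B + (T + B))/(T + T)) = 2*((B + (B + T))/((2*T))) = 2*((T + 2*B)*(1/(2*T))) = 2*((T + 2*B)/(2*T)) = (T + 2*B)/T)
A(H, Q) = -5 + H/3 + Q/3 (A(H, Q) = -5 + (H + 1*Q)/3 = -5 + (H + Q)/3 = -5 + (H/3 + Q/3) = -5 + H/3 + Q/3)
f = -3 (f = -5 + (⅓)*0 + (⅓)*6 = -5 + 0 + 2 = -3)
f*Y(-109, U(0, -9)) = -3*(3 + 2*(-109))/3 = -(3 - 218) = -(-215) = -3*(-215/3) = 215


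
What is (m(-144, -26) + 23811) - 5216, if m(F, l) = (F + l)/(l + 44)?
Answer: 167270/9 ≈ 18586.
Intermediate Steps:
m(F, l) = (F + l)/(44 + l)
(m(-144, -26) + 23811) - 5216 = ((-144 - 26)/(44 - 26) + 23811) - 5216 = (-170/18 + 23811) - 5216 = ((1/18)*(-170) + 23811) - 5216 = (-85/9 + 23811) - 5216 = 214214/9 - 5216 = 167270/9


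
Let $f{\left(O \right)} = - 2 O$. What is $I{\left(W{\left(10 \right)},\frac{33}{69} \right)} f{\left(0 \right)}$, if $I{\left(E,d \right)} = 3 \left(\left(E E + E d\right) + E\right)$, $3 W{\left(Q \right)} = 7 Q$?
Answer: $0$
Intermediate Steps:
$W{\left(Q \right)} = \frac{7 Q}{3}$
$I{\left(E,d \right)} = 3 E + 3 E^{2} + 3 E d$ ($I{\left(E,d \right)} = 3 \left(\left(E^{2} + E d\right) + E\right) = 3 \left(E + E^{2} + E d\right) = 3 E + 3 E^{2} + 3 E d$)
$I{\left(W{\left(10 \right)},\frac{33}{69} \right)} f{\left(0 \right)} = 3 \cdot \frac{7}{3} \cdot 10 \left(1 + \frac{7}{3} \cdot 10 + \frac{33}{69}\right) \left(\left(-2\right) 0\right) = 3 \cdot \frac{70}{3} \left(1 + \frac{70}{3} + 33 \cdot \frac{1}{69}\right) 0 = 3 \cdot \frac{70}{3} \left(1 + \frac{70}{3} + \frac{11}{23}\right) 0 = 3 \cdot \frac{70}{3} \cdot \frac{1712}{69} \cdot 0 = \frac{119840}{69} \cdot 0 = 0$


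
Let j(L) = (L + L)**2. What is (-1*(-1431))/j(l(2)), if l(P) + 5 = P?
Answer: 159/4 ≈ 39.750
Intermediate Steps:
l(P) = -5 + P
j(L) = 4*L**2 (j(L) = (2*L)**2 = 4*L**2)
(-1*(-1431))/j(l(2)) = (-1*(-1431))/((4*(-5 + 2)**2)) = 1431/((4*(-3)**2)) = 1431/((4*9)) = 1431/36 = 1431*(1/36) = 159/4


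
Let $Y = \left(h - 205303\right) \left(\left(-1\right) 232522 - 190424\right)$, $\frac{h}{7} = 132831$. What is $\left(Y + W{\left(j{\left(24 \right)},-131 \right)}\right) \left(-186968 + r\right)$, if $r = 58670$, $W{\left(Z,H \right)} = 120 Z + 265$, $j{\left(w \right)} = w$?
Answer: $39314394000611502$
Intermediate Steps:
$h = 929817$ ($h = 7 \cdot 132831 = 929817$)
$W{\left(Z,H \right)} = 265 + 120 Z$
$Y = -306430298244$ ($Y = \left(929817 - 205303\right) \left(\left(-1\right) 232522 - 190424\right) = 724514 \left(-232522 - 190424\right) = 724514 \left(-422946\right) = -306430298244$)
$\left(Y + W{\left(j{\left(24 \right)},-131 \right)}\right) \left(-186968 + r\right) = \left(-306430298244 + \left(265 + 120 \cdot 24\right)\right) \left(-186968 + 58670\right) = \left(-306430298244 + \left(265 + 2880\right)\right) \left(-128298\right) = \left(-306430298244 + 3145\right) \left(-128298\right) = \left(-306430295099\right) \left(-128298\right) = 39314394000611502$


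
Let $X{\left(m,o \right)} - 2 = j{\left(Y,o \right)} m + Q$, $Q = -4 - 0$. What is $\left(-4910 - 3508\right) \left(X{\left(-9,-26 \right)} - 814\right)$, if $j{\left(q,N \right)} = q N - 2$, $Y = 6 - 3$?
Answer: $808128$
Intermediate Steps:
$Q = -4$ ($Q = -4 + 0 = -4$)
$Y = 3$ ($Y = 6 - 3 = 3$)
$j{\left(q,N \right)} = -2 + N q$ ($j{\left(q,N \right)} = N q - 2 = -2 + N q$)
$X{\left(m,o \right)} = -2 + m \left(-2 + 3 o\right)$ ($X{\left(m,o \right)} = 2 + \left(\left(-2 + o 3\right) m - 4\right) = 2 + \left(\left(-2 + 3 o\right) m - 4\right) = 2 + \left(m \left(-2 + 3 o\right) - 4\right) = 2 + \left(-4 + m \left(-2 + 3 o\right)\right) = -2 + m \left(-2 + 3 o\right)$)
$\left(-4910 - 3508\right) \left(X{\left(-9,-26 \right)} - 814\right) = \left(-4910 - 3508\right) \left(\left(-2 - 9 \left(-2 + 3 \left(-26\right)\right)\right) - 814\right) = - 8418 \left(\left(-2 - 9 \left(-2 - 78\right)\right) - 814\right) = - 8418 \left(\left(-2 - -720\right) - 814\right) = - 8418 \left(\left(-2 + 720\right) - 814\right) = - 8418 \left(718 - 814\right) = \left(-8418\right) \left(-96\right) = 808128$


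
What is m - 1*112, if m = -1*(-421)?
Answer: 309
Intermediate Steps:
m = 421
m - 1*112 = 421 - 1*112 = 421 - 112 = 309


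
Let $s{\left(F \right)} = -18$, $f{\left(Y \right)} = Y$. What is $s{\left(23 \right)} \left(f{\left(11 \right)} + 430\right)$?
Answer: $-7938$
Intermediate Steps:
$s{\left(23 \right)} \left(f{\left(11 \right)} + 430\right) = - 18 \left(11 + 430\right) = \left(-18\right) 441 = -7938$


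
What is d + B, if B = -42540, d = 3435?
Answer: -39105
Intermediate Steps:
d + B = 3435 - 42540 = -39105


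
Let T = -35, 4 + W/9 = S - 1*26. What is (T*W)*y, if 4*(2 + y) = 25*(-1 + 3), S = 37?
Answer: -46305/2 ≈ -23153.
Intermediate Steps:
W = 63 (W = -36 + 9*(37 - 1*26) = -36 + 9*(37 - 26) = -36 + 9*11 = -36 + 99 = 63)
y = 21/2 (y = -2 + (25*(-1 + 3))/4 = -2 + (25*2)/4 = -2 + (1/4)*50 = -2 + 25/2 = 21/2 ≈ 10.500)
(T*W)*y = -35*63*(21/2) = -2205*21/2 = -46305/2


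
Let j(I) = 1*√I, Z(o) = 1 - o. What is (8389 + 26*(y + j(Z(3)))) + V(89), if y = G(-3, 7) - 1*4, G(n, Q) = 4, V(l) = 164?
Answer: 8553 + 26*I*√2 ≈ 8553.0 + 36.77*I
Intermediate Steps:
j(I) = √I
y = 0 (y = 4 - 1*4 = 4 - 4 = 0)
(8389 + 26*(y + j(Z(3)))) + V(89) = (8389 + 26*(0 + √(1 - 1*3))) + 164 = (8389 + 26*(0 + √(1 - 3))) + 164 = (8389 + 26*(0 + √(-2))) + 164 = (8389 + 26*(0 + I*√2)) + 164 = (8389 + 26*(I*√2)) + 164 = (8389 + 26*I*√2) + 164 = 8553 + 26*I*√2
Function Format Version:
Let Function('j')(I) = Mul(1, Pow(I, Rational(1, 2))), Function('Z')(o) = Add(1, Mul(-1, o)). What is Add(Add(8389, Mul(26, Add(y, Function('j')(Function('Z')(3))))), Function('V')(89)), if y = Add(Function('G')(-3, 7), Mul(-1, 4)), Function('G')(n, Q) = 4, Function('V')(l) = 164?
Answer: Add(8553, Mul(26, I, Pow(2, Rational(1, 2)))) ≈ Add(8553.0, Mul(36.770, I))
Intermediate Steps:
Function('j')(I) = Pow(I, Rational(1, 2))
y = 0 (y = Add(4, Mul(-1, 4)) = Add(4, -4) = 0)
Add(Add(8389, Mul(26, Add(y, Function('j')(Function('Z')(3))))), Function('V')(89)) = Add(Add(8389, Mul(26, Add(0, Pow(Add(1, Mul(-1, 3)), Rational(1, 2))))), 164) = Add(Add(8389, Mul(26, Add(0, Pow(Add(1, -3), Rational(1, 2))))), 164) = Add(Add(8389, Mul(26, Add(0, Pow(-2, Rational(1, 2))))), 164) = Add(Add(8389, Mul(26, Add(0, Mul(I, Pow(2, Rational(1, 2)))))), 164) = Add(Add(8389, Mul(26, Mul(I, Pow(2, Rational(1, 2))))), 164) = Add(Add(8389, Mul(26, I, Pow(2, Rational(1, 2)))), 164) = Add(8553, Mul(26, I, Pow(2, Rational(1, 2))))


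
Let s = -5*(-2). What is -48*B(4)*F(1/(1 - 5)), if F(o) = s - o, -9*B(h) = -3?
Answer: -164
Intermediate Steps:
s = 10
B(h) = ⅓ (B(h) = -⅑*(-3) = ⅓)
F(o) = 10 - o
-48*B(4)*F(1/(1 - 5)) = -16*(10 - 1/(1 - 5)) = -16*(10 - 1/(-4)) = -16*(10 - 1*(-¼)) = -16*(10 + ¼) = -16*41/4 = -48*41/12 = -164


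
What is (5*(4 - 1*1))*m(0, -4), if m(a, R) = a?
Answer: 0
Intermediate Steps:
(5*(4 - 1*1))*m(0, -4) = (5*(4 - 1*1))*0 = (5*(4 - 1))*0 = (5*3)*0 = 15*0 = 0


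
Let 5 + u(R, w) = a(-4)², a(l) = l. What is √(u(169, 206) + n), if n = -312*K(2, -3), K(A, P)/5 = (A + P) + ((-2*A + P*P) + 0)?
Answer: I*√6229 ≈ 78.924*I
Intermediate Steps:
K(A, P) = -5*A + 5*P + 5*P² (K(A, P) = 5*((A + P) + ((-2*A + P*P) + 0)) = 5*((A + P) + ((-2*A + P²) + 0)) = 5*((A + P) + ((P² - 2*A) + 0)) = 5*((A + P) + (P² - 2*A)) = 5*(P + P² - A) = -5*A + 5*P + 5*P²)
n = -6240 (n = -312*(-5*2 + 5*(-3) + 5*(-3)²) = -312*(-10 - 15 + 5*9) = -312*(-10 - 15 + 45) = -312*20 = -6240)
u(R, w) = 11 (u(R, w) = -5 + (-4)² = -5 + 16 = 11)
√(u(169, 206) + n) = √(11 - 6240) = √(-6229) = I*√6229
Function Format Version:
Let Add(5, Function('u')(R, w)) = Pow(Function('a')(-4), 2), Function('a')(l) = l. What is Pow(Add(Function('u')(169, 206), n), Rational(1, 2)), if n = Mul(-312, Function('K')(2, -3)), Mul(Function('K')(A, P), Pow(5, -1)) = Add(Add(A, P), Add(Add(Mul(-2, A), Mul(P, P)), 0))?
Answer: Mul(I, Pow(6229, Rational(1, 2))) ≈ Mul(78.924, I)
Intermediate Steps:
Function('K')(A, P) = Add(Mul(-5, A), Mul(5, P), Mul(5, Pow(P, 2))) (Function('K')(A, P) = Mul(5, Add(Add(A, P), Add(Add(Mul(-2, A), Mul(P, P)), 0))) = Mul(5, Add(Add(A, P), Add(Add(Mul(-2, A), Pow(P, 2)), 0))) = Mul(5, Add(Add(A, P), Add(Add(Pow(P, 2), Mul(-2, A)), 0))) = Mul(5, Add(Add(A, P), Add(Pow(P, 2), Mul(-2, A)))) = Mul(5, Add(P, Pow(P, 2), Mul(-1, A))) = Add(Mul(-5, A), Mul(5, P), Mul(5, Pow(P, 2))))
n = -6240 (n = Mul(-312, Add(Mul(-5, 2), Mul(5, -3), Mul(5, Pow(-3, 2)))) = Mul(-312, Add(-10, -15, Mul(5, 9))) = Mul(-312, Add(-10, -15, 45)) = Mul(-312, 20) = -6240)
Function('u')(R, w) = 11 (Function('u')(R, w) = Add(-5, Pow(-4, 2)) = Add(-5, 16) = 11)
Pow(Add(Function('u')(169, 206), n), Rational(1, 2)) = Pow(Add(11, -6240), Rational(1, 2)) = Pow(-6229, Rational(1, 2)) = Mul(I, Pow(6229, Rational(1, 2)))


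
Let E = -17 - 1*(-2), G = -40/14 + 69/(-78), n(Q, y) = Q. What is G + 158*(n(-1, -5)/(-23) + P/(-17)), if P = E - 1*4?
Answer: 12788953/71162 ≈ 179.72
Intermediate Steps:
G = -681/182 (G = -40*1/14 + 69*(-1/78) = -20/7 - 23/26 = -681/182 ≈ -3.7418)
E = -15 (E = -17 + 2 = -15)
P = -19 (P = -15 - 1*4 = -15 - 4 = -19)
G + 158*(n(-1, -5)/(-23) + P/(-17)) = -681/182 + 158*(-1/(-23) - 19/(-17)) = -681/182 + 158*(-1*(-1/23) - 19*(-1/17)) = -681/182 + 158*(1/23 + 19/17) = -681/182 + 158*(454/391) = -681/182 + 71732/391 = 12788953/71162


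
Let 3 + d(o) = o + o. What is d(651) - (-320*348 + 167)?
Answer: 112492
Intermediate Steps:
d(o) = -3 + 2*o (d(o) = -3 + (o + o) = -3 + 2*o)
d(651) - (-320*348 + 167) = (-3 + 2*651) - (-320*348 + 167) = (-3 + 1302) - (-111360 + 167) = 1299 - 1*(-111193) = 1299 + 111193 = 112492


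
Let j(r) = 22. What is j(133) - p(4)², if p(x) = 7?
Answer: -27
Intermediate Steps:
j(133) - p(4)² = 22 - 1*7² = 22 - 1*49 = 22 - 49 = -27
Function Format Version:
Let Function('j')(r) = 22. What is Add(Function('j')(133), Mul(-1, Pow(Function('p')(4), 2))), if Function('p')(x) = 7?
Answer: -27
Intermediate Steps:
Add(Function('j')(133), Mul(-1, Pow(Function('p')(4), 2))) = Add(22, Mul(-1, Pow(7, 2))) = Add(22, Mul(-1, 49)) = Add(22, -49) = -27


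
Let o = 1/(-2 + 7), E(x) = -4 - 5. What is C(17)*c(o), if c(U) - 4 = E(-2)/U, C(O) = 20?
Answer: -820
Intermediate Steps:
E(x) = -9
o = ⅕ (o = 1/5 = ⅕ ≈ 0.20000)
c(U) = 4 - 9/U
C(17)*c(o) = 20*(4 - 9/⅕) = 20*(4 - 9*5) = 20*(4 - 45) = 20*(-41) = -820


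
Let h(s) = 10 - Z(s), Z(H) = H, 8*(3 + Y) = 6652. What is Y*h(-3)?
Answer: 21541/2 ≈ 10771.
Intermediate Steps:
Y = 1657/2 (Y = -3 + (1/8)*6652 = -3 + 1663/2 = 1657/2 ≈ 828.50)
h(s) = 10 - s
Y*h(-3) = 1657*(10 - 1*(-3))/2 = 1657*(10 + 3)/2 = (1657/2)*13 = 21541/2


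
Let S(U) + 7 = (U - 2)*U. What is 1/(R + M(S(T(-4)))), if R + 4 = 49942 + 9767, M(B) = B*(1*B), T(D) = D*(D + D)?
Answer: 1/967914 ≈ 1.0331e-6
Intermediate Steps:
T(D) = 2*D**2 (T(D) = D*(2*D) = 2*D**2)
S(U) = -7 + U*(-2 + U) (S(U) = -7 + (U - 2)*U = -7 + (-2 + U)*U = -7 + U*(-2 + U))
M(B) = B**2 (M(B) = B*B = B**2)
R = 59705 (R = -4 + (49942 + 9767) = -4 + 59709 = 59705)
1/(R + M(S(T(-4)))) = 1/(59705 + (-7 + (2*(-4)**2)**2 - 4*(-4)**2)**2) = 1/(59705 + (-7 + (2*16)**2 - 4*16)**2) = 1/(59705 + (-7 + 32**2 - 2*32)**2) = 1/(59705 + (-7 + 1024 - 64)**2) = 1/(59705 + 953**2) = 1/(59705 + 908209) = 1/967914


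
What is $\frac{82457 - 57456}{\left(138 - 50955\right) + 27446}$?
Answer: $- \frac{25001}{23371} \approx -1.0697$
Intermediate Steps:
$\frac{82457 - 57456}{\left(138 - 50955\right) + 27446} = \frac{25001}{\left(138 - 50955\right) + 27446} = \frac{25001}{-50817 + 27446} = \frac{25001}{-23371} = 25001 \left(- \frac{1}{23371}\right) = - \frac{25001}{23371}$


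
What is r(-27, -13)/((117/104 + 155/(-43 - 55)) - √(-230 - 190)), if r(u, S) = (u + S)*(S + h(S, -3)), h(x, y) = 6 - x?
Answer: 16840320/64570921 - 73758720*I*√105/64570921 ≈ 0.2608 - 11.705*I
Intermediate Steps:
r(u, S) = 6*S + 6*u (r(u, S) = (u + S)*(S + (6 - S)) = (S + u)*6 = 6*S + 6*u)
r(-27, -13)/((117/104 + 155/(-43 - 55)) - √(-230 - 190)) = (6*(-13) + 6*(-27))/((117/104 + 155/(-43 - 55)) - √(-230 - 190)) = (-78 - 162)/((117*(1/104) + 155/(-98)) - √(-420)) = -240/((9/8 + 155*(-1/98)) - 2*I*√105) = -240/((9/8 - 155/98) - 2*I*√105) = -240/(-179/392 - 2*I*√105)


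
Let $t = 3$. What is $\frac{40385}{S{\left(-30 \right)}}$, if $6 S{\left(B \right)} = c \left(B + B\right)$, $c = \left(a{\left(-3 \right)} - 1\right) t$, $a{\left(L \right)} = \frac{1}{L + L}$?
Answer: $\frac{8077}{7} \approx 1153.9$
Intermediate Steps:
$a{\left(L \right)} = \frac{1}{2 L}$
$c = - \frac{7}{2}$ ($c = \left(\frac{1}{2 \left(-3\right)} - 1\right) 3 = \left(\frac{1}{2} \left(- \frac{1}{3}\right) - 1\right) 3 = \left(- \frac{1}{6} - 1\right) 3 = \left(- \frac{7}{6}\right) 3 = - \frac{7}{2} \approx -3.5$)
$S{\left(B \right)} = - \frac{7 B}{6}$ ($S{\left(B \right)} = \frac{\left(- \frac{7}{2}\right) \left(B + B\right)}{6} = \frac{\left(- \frac{7}{2}\right) 2 B}{6} = \frac{\left(-7\right) B}{6} = - \frac{7 B}{6}$)
$\frac{40385}{S{\left(-30 \right)}} = \frac{40385}{\left(- \frac{7}{6}\right) \left(-30\right)} = \frac{40385}{35} = 40385 \cdot \frac{1}{35} = \frac{8077}{7}$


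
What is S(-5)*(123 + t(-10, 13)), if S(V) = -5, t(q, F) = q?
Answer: -565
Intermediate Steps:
S(-5)*(123 + t(-10, 13)) = -5*(123 - 10) = -5*113 = -565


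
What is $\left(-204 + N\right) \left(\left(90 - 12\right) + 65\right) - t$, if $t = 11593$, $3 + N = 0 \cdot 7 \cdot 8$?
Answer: $-41194$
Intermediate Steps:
$N = -3$ ($N = -3 + 0 \cdot 7 \cdot 8 = -3 + 0 \cdot 8 = -3 + 0 = -3$)
$\left(-204 + N\right) \left(\left(90 - 12\right) + 65\right) - t = \left(-204 - 3\right) \left(\left(90 - 12\right) + 65\right) - 11593 = - 207 \left(78 + 65\right) - 11593 = \left(-207\right) 143 - 11593 = -29601 - 11593 = -41194$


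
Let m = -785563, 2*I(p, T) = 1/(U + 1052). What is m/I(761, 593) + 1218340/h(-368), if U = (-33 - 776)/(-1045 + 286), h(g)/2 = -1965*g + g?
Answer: -19730577720120919/11925408 ≈ -1.6545e+9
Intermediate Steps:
h(g) = -3928*g (h(g) = 2*(-1965*g + g) = 2*(-1964*g) = -3928*g)
U = 809/759 (U = -809/(-759) = -809*(-1/759) = 809/759 ≈ 1.0659)
I(p, T) = 759/1598554 (I(p, T) = 1/(2*(809/759 + 1052)) = 1/(2*(799277/759)) = (½)*(759/799277) = 759/1598554)
m/I(761, 593) + 1218340/h(-368) = -785563/759/1598554 + 1218340/((-3928*(-368))) = -785563*1598554/759 + 1218340/1445504 = -1255764875902/759 + 1218340*(1/1445504) = -1255764875902/759 + 304585/361376 = -19730577720120919/11925408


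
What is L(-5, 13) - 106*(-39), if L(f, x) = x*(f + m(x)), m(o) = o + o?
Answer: 4407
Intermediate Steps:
m(o) = 2*o
L(f, x) = x*(f + 2*x)
L(-5, 13) - 106*(-39) = 13*(-5 + 2*13) - 106*(-39) = 13*(-5 + 26) + 4134 = 13*21 + 4134 = 273 + 4134 = 4407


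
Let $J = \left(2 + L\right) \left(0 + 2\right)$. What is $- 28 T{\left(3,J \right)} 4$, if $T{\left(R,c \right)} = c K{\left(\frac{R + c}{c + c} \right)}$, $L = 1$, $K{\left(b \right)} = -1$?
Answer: $672$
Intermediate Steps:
$J = 6$ ($J = \left(2 + 1\right) \left(0 + 2\right) = 3 \cdot 2 = 6$)
$T{\left(R,c \right)} = - c$ ($T{\left(R,c \right)} = c \left(-1\right) = - c$)
$- 28 T{\left(3,J \right)} 4 = - 28 \left(\left(-1\right) 6\right) 4 = \left(-28\right) \left(-6\right) 4 = 168 \cdot 4 = 672$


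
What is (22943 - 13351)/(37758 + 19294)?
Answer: 2398/14263 ≈ 0.16813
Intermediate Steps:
(22943 - 13351)/(37758 + 19294) = 9592/57052 = 9592*(1/57052) = 2398/14263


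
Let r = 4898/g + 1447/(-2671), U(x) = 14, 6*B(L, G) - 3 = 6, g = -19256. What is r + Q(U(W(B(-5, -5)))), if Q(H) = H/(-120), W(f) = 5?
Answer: -88024651/96436455 ≈ -0.91277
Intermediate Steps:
B(L, G) = 3/2 (B(L, G) = ½ + (⅙)*6 = ½ + 1 = 3/2)
Q(H) = -H/120 (Q(H) = H*(-1/120) = -H/120)
r = -20472995/25716388 (r = 4898/(-19256) + 1447/(-2671) = 4898*(-1/19256) + 1447*(-1/2671) = -2449/9628 - 1447/2671 = -20472995/25716388 ≈ -0.79611)
r + Q(U(W(B(-5, -5)))) = -20472995/25716388 - 1/120*14 = -20472995/25716388 - 7/60 = -88024651/96436455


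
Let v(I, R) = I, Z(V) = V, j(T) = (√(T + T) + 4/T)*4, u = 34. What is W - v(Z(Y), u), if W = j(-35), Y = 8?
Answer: -296/35 + 4*I*√70 ≈ -8.4571 + 33.466*I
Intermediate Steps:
j(T) = 16/T + 4*√2*√T (j(T) = (√(2*T) + 4/T)*4 = (√2*√T + 4/T)*4 = (4/T + √2*√T)*4 = 16/T + 4*√2*√T)
W = -16/35 + 4*I*√70 (W = 4*(4 + √2*(-35)^(3/2))/(-35) = 4*(-1/35)*(4 + √2*(-35*I*√35)) = 4*(-1/35)*(4 - 35*I*√70) = -16/35 + 4*I*√70 ≈ -0.45714 + 33.466*I)
W - v(Z(Y), u) = (-16/35 + 4*I*√70) - 1*8 = (-16/35 + 4*I*√70) - 8 = -296/35 + 4*I*√70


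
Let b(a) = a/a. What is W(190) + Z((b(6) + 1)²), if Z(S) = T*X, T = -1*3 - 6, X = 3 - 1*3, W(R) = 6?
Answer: 6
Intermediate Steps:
X = 0 (X = 3 - 3 = 0)
b(a) = 1
T = -9 (T = -3 - 6 = -9)
Z(S) = 0 (Z(S) = -9*0 = 0)
W(190) + Z((b(6) + 1)²) = 6 + 0 = 6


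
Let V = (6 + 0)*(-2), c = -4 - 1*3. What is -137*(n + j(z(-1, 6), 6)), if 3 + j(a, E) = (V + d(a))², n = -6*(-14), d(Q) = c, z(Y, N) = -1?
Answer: -60554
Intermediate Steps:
c = -7 (c = -4 - 3 = -7)
d(Q) = -7
V = -12 (V = 6*(-2) = -12)
n = 84
j(a, E) = 358 (j(a, E) = -3 + (-12 - 7)² = -3 + (-19)² = -3 + 361 = 358)
-137*(n + j(z(-1, 6), 6)) = -137*(84 + 358) = -137*442 = -60554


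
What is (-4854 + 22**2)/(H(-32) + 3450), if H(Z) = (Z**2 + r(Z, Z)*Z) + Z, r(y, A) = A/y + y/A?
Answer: -2185/2189 ≈ -0.99817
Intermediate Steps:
H(Z) = Z**2 + 3*Z (H(Z) = (Z**2 + (Z/Z + Z/Z)*Z) + Z = (Z**2 + (1 + 1)*Z) + Z = (Z**2 + 2*Z) + Z = Z**2 + 3*Z)
(-4854 + 22**2)/(H(-32) + 3450) = (-4854 + 22**2)/(-32*(3 - 32) + 3450) = (-4854 + 484)/(-32*(-29) + 3450) = -4370/(928 + 3450) = -4370/4378 = -4370*1/4378 = -2185/2189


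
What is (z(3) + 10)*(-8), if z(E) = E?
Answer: -104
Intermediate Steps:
(z(3) + 10)*(-8) = (3 + 10)*(-8) = 13*(-8) = -104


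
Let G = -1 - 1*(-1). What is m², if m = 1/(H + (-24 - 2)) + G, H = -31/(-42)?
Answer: 1764/1125721 ≈ 0.0015670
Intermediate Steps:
H = 31/42 (H = -31*(-1/42) = 31/42 ≈ 0.73810)
G = 0 (G = -1 + 1 = 0)
m = -42/1061 (m = 1/(31/42 + (-24 - 2)) + 0 = 1/(31/42 - 26) + 0 = 1/(-1061/42) + 0 = -42/1061 + 0 = -42/1061 ≈ -0.039585)
m² = (-42/1061)² = 1764/1125721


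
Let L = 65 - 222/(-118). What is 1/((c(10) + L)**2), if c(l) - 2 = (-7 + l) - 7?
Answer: 3481/14653584 ≈ 0.00023755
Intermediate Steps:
L = 3946/59 (L = 65 - 222*(-1)/118 = 65 - 1*(-111/59) = 65 + 111/59 = 3946/59 ≈ 66.881)
c(l) = -12 + l (c(l) = 2 + ((-7 + l) - 7) = 2 + (-14 + l) = -12 + l)
1/((c(10) + L)**2) = 1/(((-12 + 10) + 3946/59)**2) = 1/((-2 + 3946/59)**2) = 1/((3828/59)**2) = 1/(14653584/3481) = 3481/14653584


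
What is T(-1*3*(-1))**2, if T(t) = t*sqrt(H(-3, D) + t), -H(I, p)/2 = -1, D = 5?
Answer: 45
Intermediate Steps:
H(I, p) = 2 (H(I, p) = -2*(-1) = 2)
T(t) = t*sqrt(2 + t)
T(-1*3*(-1))**2 = ((-1*3*(-1))*sqrt(2 - 1*3*(-1)))**2 = ((-3*(-1))*sqrt(2 - 3*(-1)))**2 = ((-1*(-3))*sqrt(2 - 1*(-3)))**2 = (3*sqrt(2 + 3))**2 = (3*sqrt(5))**2 = 45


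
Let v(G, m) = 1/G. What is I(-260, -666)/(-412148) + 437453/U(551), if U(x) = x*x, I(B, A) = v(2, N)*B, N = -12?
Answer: 163643237/113546774 ≈ 1.4412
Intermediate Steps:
I(B, A) = B/2
U(x) = x²
I(-260, -666)/(-412148) + 437453/U(551) = ((½)*(-260))/(-412148) + 437453/(551²) = -130*(-1/412148) + 437453/303601 = 65/206074 + 437453*(1/303601) = 65/206074 + 437453/303601 = 163643237/113546774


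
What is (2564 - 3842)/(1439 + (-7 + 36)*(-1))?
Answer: -213/235 ≈ -0.90638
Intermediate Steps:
(2564 - 3842)/(1439 + (-7 + 36)*(-1)) = -1278/(1439 + 29*(-1)) = -1278/(1439 - 29) = -1278/1410 = -1278*1/1410 = -213/235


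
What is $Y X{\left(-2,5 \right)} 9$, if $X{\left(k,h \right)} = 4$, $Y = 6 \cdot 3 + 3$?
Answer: $756$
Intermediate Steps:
$Y = 21$ ($Y = 18 + 3 = 21$)
$Y X{\left(-2,5 \right)} 9 = 21 \cdot 4 \cdot 9 = 84 \cdot 9 = 756$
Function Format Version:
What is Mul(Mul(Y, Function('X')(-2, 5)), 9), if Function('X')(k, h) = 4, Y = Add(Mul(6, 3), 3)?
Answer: 756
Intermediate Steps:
Y = 21 (Y = Add(18, 3) = 21)
Mul(Mul(Y, Function('X')(-2, 5)), 9) = Mul(Mul(21, 4), 9) = Mul(84, 9) = 756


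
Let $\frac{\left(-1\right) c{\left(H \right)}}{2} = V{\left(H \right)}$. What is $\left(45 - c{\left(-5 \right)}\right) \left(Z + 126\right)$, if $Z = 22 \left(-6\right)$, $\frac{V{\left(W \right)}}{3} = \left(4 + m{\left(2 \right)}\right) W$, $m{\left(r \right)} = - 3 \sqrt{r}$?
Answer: $450 - 540 \sqrt{2} \approx -313.68$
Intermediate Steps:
$V{\left(W \right)} = 3 W \left(4 - 3 \sqrt{2}\right)$ ($V{\left(W \right)} = 3 \left(4 - 3 \sqrt{2}\right) W = 3 W \left(4 - 3 \sqrt{2}\right)$)
$c{\left(H \right)} = - 6 H \left(4 - 3 \sqrt{2}\right)$ ($c{\left(H \right)} = - 2 \cdot 3 H \left(4 - 3 \sqrt{2}\right) = - 6 H \left(4 - 3 \sqrt{2}\right)$)
$Z = -132$
$\left(45 - c{\left(-5 \right)}\right) \left(Z + 126\right) = \left(45 - 6 \left(-5\right) \left(-4 + 3 \sqrt{2}\right)\right) \left(-132 + 126\right) = \left(45 - \left(120 - 90 \sqrt{2}\right)\right) \left(-6\right) = \left(-75 + 90 \sqrt{2}\right) \left(-6\right) = 450 - 540 \sqrt{2}$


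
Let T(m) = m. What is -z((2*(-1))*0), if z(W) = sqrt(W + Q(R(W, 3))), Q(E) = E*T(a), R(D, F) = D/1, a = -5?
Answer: 0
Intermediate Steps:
R(D, F) = D (R(D, F) = D*1 = D)
Q(E) = -5*E (Q(E) = E*(-5) = -5*E)
z(W) = 2*sqrt(-W) (z(W) = sqrt(W - 5*W) = sqrt(-4*W) = 2*sqrt(-W))
-z((2*(-1))*0) = -2*sqrt(-2*(-1)*0) = -2*sqrt(-(-2)*0) = -2*sqrt(-1*0) = -2*sqrt(0) = -2*0 = -1*0 = 0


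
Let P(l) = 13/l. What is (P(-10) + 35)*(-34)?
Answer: -5729/5 ≈ -1145.8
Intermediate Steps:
(P(-10) + 35)*(-34) = (13/(-10) + 35)*(-34) = (13*(-⅒) + 35)*(-34) = (-13/10 + 35)*(-34) = (337/10)*(-34) = -5729/5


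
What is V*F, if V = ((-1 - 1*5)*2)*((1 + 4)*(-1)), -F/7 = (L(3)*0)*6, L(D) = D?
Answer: 0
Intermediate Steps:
F = 0 (F = -7*3*0*6 = -0*6 = -7*0 = 0)
V = 60 (V = ((-1 - 5)*2)*(5*(-1)) = -6*2*(-5) = -12*(-5) = 60)
V*F = 60*0 = 0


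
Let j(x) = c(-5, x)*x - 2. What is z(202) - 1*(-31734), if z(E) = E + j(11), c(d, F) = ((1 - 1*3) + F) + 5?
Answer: 32088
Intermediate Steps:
c(d, F) = 3 + F (c(d, F) = ((1 - 3) + F) + 5 = (-2 + F) + 5 = 3 + F)
j(x) = -2 + x*(3 + x) (j(x) = (3 + x)*x - 2 = x*(3 + x) - 2 = -2 + x*(3 + x))
z(E) = 152 + E (z(E) = E + (-2 + 11*(3 + 11)) = E + (-2 + 11*14) = E + (-2 + 154) = E + 152 = 152 + E)
z(202) - 1*(-31734) = (152 + 202) - 1*(-31734) = 354 + 31734 = 32088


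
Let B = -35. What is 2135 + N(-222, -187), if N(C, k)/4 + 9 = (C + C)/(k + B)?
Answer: 2107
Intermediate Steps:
N(C, k) = -36 + 8*C/(-35 + k) (N(C, k) = -36 + 4*((C + C)/(k - 35)) = -36 + 4*((2*C)/(-35 + k)) = -36 + 4*(2*C/(-35 + k)) = -36 + 8*C/(-35 + k))
2135 + N(-222, -187) = 2135 + 4*(315 - 9*(-187) + 2*(-222))/(-35 - 187) = 2135 + 4*(315 + 1683 - 444)/(-222) = 2135 + 4*(-1/222)*1554 = 2135 - 28 = 2107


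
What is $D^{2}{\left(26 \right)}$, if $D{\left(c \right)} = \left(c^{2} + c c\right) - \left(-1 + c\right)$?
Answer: $1760929$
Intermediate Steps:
$D{\left(c \right)} = 1 - c + 2 c^{2}$ ($D{\left(c \right)} = \left(c^{2} + c^{2}\right) - \left(-1 + c\right) = 2 c^{2} - \left(-1 + c\right) = 1 - c + 2 c^{2}$)
$D^{2}{\left(26 \right)} = \left(1 - 26 + 2 \cdot 26^{2}\right)^{2} = \left(1 - 26 + 2 \cdot 676\right)^{2} = \left(1 - 26 + 1352\right)^{2} = 1327^{2} = 1760929$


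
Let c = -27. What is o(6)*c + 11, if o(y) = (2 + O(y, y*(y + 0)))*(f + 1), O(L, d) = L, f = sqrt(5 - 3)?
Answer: -205 - 216*sqrt(2) ≈ -510.47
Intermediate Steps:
f = sqrt(2) ≈ 1.4142
o(y) = (1 + sqrt(2))*(2 + y) (o(y) = (2 + y)*(sqrt(2) + 1) = (2 + y)*(1 + sqrt(2)) = (1 + sqrt(2))*(2 + y))
o(6)*c + 11 = (2 + 6 + 2*sqrt(2) + 6*sqrt(2))*(-27) + 11 = (8 + 8*sqrt(2))*(-27) + 11 = (-216 - 216*sqrt(2)) + 11 = -205 - 216*sqrt(2)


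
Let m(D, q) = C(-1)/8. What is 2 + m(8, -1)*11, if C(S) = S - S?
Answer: 2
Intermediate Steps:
C(S) = 0
m(D, q) = 0 (m(D, q) = 0/8 = 0*(⅛) = 0)
2 + m(8, -1)*11 = 2 + 0*11 = 2 + 0 = 2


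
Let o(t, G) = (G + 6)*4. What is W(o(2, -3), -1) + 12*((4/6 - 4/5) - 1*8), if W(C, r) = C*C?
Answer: 232/5 ≈ 46.400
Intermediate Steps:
o(t, G) = 24 + 4*G (o(t, G) = (6 + G)*4 = 24 + 4*G)
W(C, r) = C**2
W(o(2, -3), -1) + 12*((4/6 - 4/5) - 1*8) = (24 + 4*(-3))**2 + 12*((4/6 - 4/5) - 1*8) = (24 - 12)**2 + 12*((4*(1/6) - 4*1/5) - 8) = 12**2 + 12*((2/3 - 4/5) - 8) = 144 + 12*(-2/15 - 8) = 144 + 12*(-122/15) = 144 - 488/5 = 232/5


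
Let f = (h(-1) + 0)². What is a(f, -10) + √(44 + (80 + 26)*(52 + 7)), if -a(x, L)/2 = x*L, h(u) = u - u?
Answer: √6298 ≈ 79.360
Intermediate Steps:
h(u) = 0
f = 0 (f = (0 + 0)² = 0² = 0)
a(x, L) = -2*L*x (a(x, L) = -2*x*L = -2*L*x)
a(f, -10) + √(44 + (80 + 26)*(52 + 7)) = -2*(-10)*0 + √(44 + (80 + 26)*(52 + 7)) = 0 + √(44 + 106*59) = 0 + √(44 + 6254) = 0 + √6298 = √6298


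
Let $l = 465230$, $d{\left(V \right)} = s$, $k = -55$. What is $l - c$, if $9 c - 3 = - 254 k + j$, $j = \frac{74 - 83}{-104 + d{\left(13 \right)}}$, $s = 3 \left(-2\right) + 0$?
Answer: $\frac{459040661}{990} \approx 4.6368 \cdot 10^{5}$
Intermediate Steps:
$s = -6$ ($s = -6 + 0 = -6$)
$d{\left(V \right)} = -6$
$j = \frac{9}{110}$ ($j = \frac{74 - 83}{-104 - 6} = - \frac{9}{-110} = \left(-9\right) \left(- \frac{1}{110}\right) = \frac{9}{110} \approx 0.081818$)
$c = \frac{1537039}{990}$ ($c = \frac{1}{3} + \frac{\left(-254\right) \left(-55\right) + \frac{9}{110}}{9} = \frac{1}{3} + \frac{13970 + \frac{9}{110}}{9} = \frac{1}{3} + \frac{1}{9} \cdot \frac{1536709}{110} = \frac{1}{3} + \frac{1536709}{990} = \frac{1537039}{990} \approx 1552.6$)
$l - c = 465230 - \frac{1537039}{990} = \frac{459040661}{990}$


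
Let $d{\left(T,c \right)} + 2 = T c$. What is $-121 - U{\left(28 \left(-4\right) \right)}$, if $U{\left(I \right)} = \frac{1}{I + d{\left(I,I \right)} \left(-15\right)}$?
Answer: $- \frac{22777281}{188242} \approx -121.0$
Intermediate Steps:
$d{\left(T,c \right)} = -2 + T c$
$U{\left(I \right)} = \frac{1}{30 + I - 15 I^{2}}$ ($U{\left(I \right)} = \frac{1}{I + \left(-2 + I I\right) \left(-15\right)} = \frac{1}{I + \left(-2 + I^{2}\right) \left(-15\right)} = \frac{1}{I - \left(-30 + 15 I^{2}\right)} = \frac{1}{30 + I - 15 I^{2}}$)
$-121 - U{\left(28 \left(-4\right) \right)} = -121 - \frac{1}{30 + 28 \left(-4\right) - 15 \left(28 \left(-4\right)\right)^{2}} = -121 - \frac{1}{30 - 112 - 15 \left(-112\right)^{2}} = -121 - \frac{1}{30 - 112 - 188160} = -121 - \frac{1}{-188242} = -121 - - \frac{1}{188242} = -121 + \frac{1}{188242} = - \frac{22777281}{188242}$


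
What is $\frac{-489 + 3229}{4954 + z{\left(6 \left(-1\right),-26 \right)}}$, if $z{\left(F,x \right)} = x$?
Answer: $\frac{685}{1232} \approx 0.55601$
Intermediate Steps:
$\frac{-489 + 3229}{4954 + z{\left(6 \left(-1\right),-26 \right)}} = \frac{-489 + 3229}{4954 - 26} = \frac{2740}{4928} = 2740 \cdot \frac{1}{4928} = \frac{685}{1232}$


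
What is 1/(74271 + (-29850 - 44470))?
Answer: -1/49 ≈ -0.020408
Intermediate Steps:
1/(74271 + (-29850 - 44470)) = 1/(74271 - 74320) = 1/(-49) = -1/49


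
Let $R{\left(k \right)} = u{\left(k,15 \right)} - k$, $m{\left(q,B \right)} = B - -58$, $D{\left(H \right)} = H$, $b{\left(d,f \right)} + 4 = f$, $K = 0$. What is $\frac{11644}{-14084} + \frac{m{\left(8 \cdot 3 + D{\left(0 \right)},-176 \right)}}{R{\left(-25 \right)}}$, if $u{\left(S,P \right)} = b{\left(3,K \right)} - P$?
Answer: $- \frac{216472}{10563} \approx -20.493$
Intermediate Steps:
$b{\left(d,f \right)} = -4 + f$
$u{\left(S,P \right)} = -4 - P$ ($u{\left(S,P \right)} = \left(-4 + 0\right) - P = -4 - P$)
$m{\left(q,B \right)} = 58 + B$ ($m{\left(q,B \right)} = B + 58 = 58 + B$)
$R{\left(k \right)} = -19 - k$ ($R{\left(k \right)} = \left(-4 - 15\right) - k = -19 - k$)
$\frac{11644}{-14084} + \frac{m{\left(8 \cdot 3 + D{\left(0 \right)},-176 \right)}}{R{\left(-25 \right)}} = \frac{11644}{-14084} + \frac{58 - 176}{-19 - -25} = 11644 \left(- \frac{1}{14084}\right) - \frac{118}{-19 + 25} = - \frac{2911}{3521} - \frac{118}{6} = - \frac{2911}{3521} - \frac{59}{3} = - \frac{216472}{10563}$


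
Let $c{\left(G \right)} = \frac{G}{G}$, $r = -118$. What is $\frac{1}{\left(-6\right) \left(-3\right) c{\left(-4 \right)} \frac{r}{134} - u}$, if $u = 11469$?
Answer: $- \frac{67}{769485} \approx -8.7071 \cdot 10^{-5}$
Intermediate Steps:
$c{\left(G \right)} = 1$
$\frac{1}{\left(-6\right) \left(-3\right) c{\left(-4 \right)} \frac{r}{134} - u} = \frac{1}{\left(-6\right) \left(-3\right) 1 \left(- \frac{118}{134}\right) - 11469} = \frac{1}{18 \cdot 1 \left(\left(-118\right) \frac{1}{134}\right) - 11469} = \frac{1}{18 \left(- \frac{59}{67}\right) - 11469} = \frac{1}{- \frac{1062}{67} - 11469} = \frac{1}{- \frac{769485}{67}} = - \frac{67}{769485}$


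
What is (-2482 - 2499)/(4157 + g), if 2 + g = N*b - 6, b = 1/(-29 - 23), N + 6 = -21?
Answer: -259012/215775 ≈ -1.2004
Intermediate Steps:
N = -27 (N = -6 - 21 = -27)
b = -1/52 (b = 1/(-52) = -1/52 ≈ -0.019231)
g = -389/52 (g = -2 + (-27*(-1/52) - 6) = -2 + (27/52 - 6) = -2 - 285/52 = -389/52 ≈ -7.4808)
(-2482 - 2499)/(4157 + g) = (-2482 - 2499)/(4157 - 389/52) = -4981/215775/52 = -4981*52/215775 = -259012/215775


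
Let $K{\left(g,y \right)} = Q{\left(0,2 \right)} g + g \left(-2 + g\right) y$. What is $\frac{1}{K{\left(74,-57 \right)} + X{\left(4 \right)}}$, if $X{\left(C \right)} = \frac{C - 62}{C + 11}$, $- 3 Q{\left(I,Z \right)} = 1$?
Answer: $- \frac{15}{4555868} \approx -3.2925 \cdot 10^{-6}$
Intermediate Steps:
$Q{\left(I,Z \right)} = - \frac{1}{3}$ ($Q{\left(I,Z \right)} = \left(- \frac{1}{3}\right) 1 = - \frac{1}{3}$)
$K{\left(g,y \right)} = - \frac{g}{3} + g y \left(-2 + g\right)$ ($K{\left(g,y \right)} = - \frac{g}{3} + g \left(-2 + g\right) y = - \frac{g}{3} + g y \left(-2 + g\right)$)
$X{\left(C \right)} = \frac{-62 + C}{11 + C}$
$\frac{1}{K{\left(74,-57 \right)} + X{\left(4 \right)}} = \frac{1}{\frac{1}{3} \cdot 74 \left(-1 - -342 + 3 \cdot 74 \left(-57\right)\right) + \frac{-62 + 4}{11 + 4}} = \frac{1}{\frac{1}{3} \cdot 74 \left(-1 + 342 - 12654\right) + \frac{1}{15} \left(-58\right)} = \frac{1}{\frac{1}{3} \cdot 74 \left(-12313\right) + \frac{1}{15} \left(-58\right)} = \frac{1}{- \frac{911162}{3} - \frac{58}{15}} = \frac{1}{- \frac{4555868}{15}} = - \frac{15}{4555868}$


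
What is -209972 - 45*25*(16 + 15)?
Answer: -244847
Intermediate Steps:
-209972 - 45*25*(16 + 15) = -209972 - 1125*31 = -209972 - 1*34875 = -209972 - 34875 = -244847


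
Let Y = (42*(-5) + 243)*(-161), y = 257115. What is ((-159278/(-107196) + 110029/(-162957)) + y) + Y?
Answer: 244365374994617/970463254 ≈ 2.5180e+5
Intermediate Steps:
Y = -5313 (Y = (-210 + 243)*(-161) = 33*(-161) = -5313)
((-159278/(-107196) + 110029/(-162957)) + y) + Y = ((-159278/(-107196) + 110029/(-162957)) + 257115) - 5313 = ((-159278*(-1/107196) + 110029*(-1/162957)) + 257115) - 5313 = ((79639/53598 - 110029/162957) + 257115) - 5313 = (786710909/970463254 + 257115) - 5313 = 249521446263119/970463254 - 5313 = 244365374994617/970463254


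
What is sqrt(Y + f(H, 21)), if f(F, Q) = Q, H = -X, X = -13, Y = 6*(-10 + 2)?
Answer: 3*I*sqrt(3) ≈ 5.1962*I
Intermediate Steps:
Y = -48 (Y = 6*(-8) = -48)
H = 13 (H = -1*(-13) = 13)
sqrt(Y + f(H, 21)) = sqrt(-48 + 21) = sqrt(-27) = 3*I*sqrt(3)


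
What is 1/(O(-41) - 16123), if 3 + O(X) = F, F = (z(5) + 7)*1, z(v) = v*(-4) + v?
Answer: -1/16134 ≈ -6.1981e-5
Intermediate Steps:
z(v) = -3*v (z(v) = -4*v + v = -3*v)
F = -8 (F = (-3*5 + 7)*1 = (-15 + 7)*1 = -8*1 = -8)
O(X) = -11 (O(X) = -3 - 8 = -11)
1/(O(-41) - 16123) = 1/(-11 - 16123) = 1/(-16134) = -1/16134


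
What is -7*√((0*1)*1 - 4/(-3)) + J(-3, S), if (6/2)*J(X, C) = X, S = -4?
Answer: -1 - 14*√3/3 ≈ -9.0829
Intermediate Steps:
J(X, C) = X/3
-7*√((0*1)*1 - 4/(-3)) + J(-3, S) = -7*√((0*1)*1 - 4/(-3)) + (⅓)*(-3) = -7*√(0*1 - 4*(-⅓)) - 1 = -7*√(0 + 4/3) - 1 = -14*√3/3 - 1 = -1 - 14*√3/3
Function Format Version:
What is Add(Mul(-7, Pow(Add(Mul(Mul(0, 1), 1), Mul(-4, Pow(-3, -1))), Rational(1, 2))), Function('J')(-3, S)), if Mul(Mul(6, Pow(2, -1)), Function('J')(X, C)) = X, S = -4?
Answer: Add(-1, Mul(Rational(-14, 3), Pow(3, Rational(1, 2)))) ≈ -9.0829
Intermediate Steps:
Function('J')(X, C) = Mul(Rational(1, 3), X)
Add(Mul(-7, Pow(Add(Mul(Mul(0, 1), 1), Mul(-4, Pow(-3, -1))), Rational(1, 2))), Function('J')(-3, S)) = Add(Mul(-7, Pow(Add(Mul(Mul(0, 1), 1), Mul(-4, Pow(-3, -1))), Rational(1, 2))), Mul(Rational(1, 3), -3)) = Add(Mul(-7, Pow(Add(Mul(0, 1), Mul(-4, Rational(-1, 3))), Rational(1, 2))), -1) = Add(Mul(-7, Pow(Add(0, Rational(4, 3)), Rational(1, 2))), -1) = Add(Mul(-7, Pow(Rational(4, 3), Rational(1, 2))), -1) = Add(Mul(-7, Mul(Rational(2, 3), Pow(3, Rational(1, 2)))), -1) = Add(Mul(Rational(-14, 3), Pow(3, Rational(1, 2))), -1) = Add(-1, Mul(Rational(-14, 3), Pow(3, Rational(1, 2))))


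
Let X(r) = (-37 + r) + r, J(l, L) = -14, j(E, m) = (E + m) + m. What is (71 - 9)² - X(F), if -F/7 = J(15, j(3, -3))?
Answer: 3685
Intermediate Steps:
j(E, m) = E + 2*m
F = 98 (F = -7*(-14) = 98)
X(r) = -37 + 2*r
(71 - 9)² - X(F) = (71 - 9)² - (-37 + 2*98) = 62² - (-37 + 196) = 3844 - 1*159 = 3844 - 159 = 3685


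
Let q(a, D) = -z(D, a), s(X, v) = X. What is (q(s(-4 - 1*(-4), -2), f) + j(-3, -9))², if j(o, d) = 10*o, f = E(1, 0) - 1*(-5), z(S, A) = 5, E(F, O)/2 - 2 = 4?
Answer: 1225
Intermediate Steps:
E(F, O) = 12 (E(F, O) = 4 + 2*4 = 4 + 8 = 12)
f = 17 (f = 12 - 1*(-5) = 12 + 5 = 17)
q(a, D) = -5 (q(a, D) = -1*5 = -5)
(q(s(-4 - 1*(-4), -2), f) + j(-3, -9))² = (-5 + 10*(-3))² = (-5 - 30)² = (-35)² = 1225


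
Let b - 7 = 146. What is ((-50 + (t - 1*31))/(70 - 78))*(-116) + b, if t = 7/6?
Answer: -12055/12 ≈ -1004.6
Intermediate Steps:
b = 153 (b = 7 + 146 = 153)
t = 7/6 (t = 7*(1/6) = 7/6 ≈ 1.1667)
((-50 + (t - 1*31))/(70 - 78))*(-116) + b = ((-50 + (7/6 - 1*31))/(70 - 78))*(-116) + 153 = ((-50 + (7/6 - 31))/(-8))*(-116) + 153 = ((-50 - 179/6)*(-1/8))*(-116) + 153 = -479/6*(-1/8)*(-116) + 153 = (479/48)*(-116) + 153 = -13891/12 + 153 = -12055/12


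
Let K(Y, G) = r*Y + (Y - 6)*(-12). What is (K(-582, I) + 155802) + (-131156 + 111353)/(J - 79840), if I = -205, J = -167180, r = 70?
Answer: 437182727/3580 ≈ 1.2212e+5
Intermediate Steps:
K(Y, G) = 72 + 58*Y (K(Y, G) = 70*Y + (Y - 6)*(-12) = 70*Y + (-6 + Y)*(-12) = 70*Y + (72 - 12*Y) = 72 + 58*Y)
(K(-582, I) + 155802) + (-131156 + 111353)/(J - 79840) = ((72 + 58*(-582)) + 155802) + (-131156 + 111353)/(-167180 - 79840) = ((72 - 33756) + 155802) - 19803/(-247020) = (-33684 + 155802) - 19803*(-1/247020) = 122118 + 287/3580 = 437182727/3580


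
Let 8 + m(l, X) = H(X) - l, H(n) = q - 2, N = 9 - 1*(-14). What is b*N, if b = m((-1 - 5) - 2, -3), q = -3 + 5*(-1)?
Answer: -230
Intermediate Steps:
q = -8 (q = -3 - 5 = -8)
N = 23 (N = 9 + 14 = 23)
H(n) = -10 (H(n) = -8 - 2 = -10)
m(l, X) = -18 - l (m(l, X) = -8 + (-10 - l) = -18 - l)
b = -10 (b = -18 - ((-1 - 5) - 2) = -18 - (-6 - 2) = -18 - 1*(-8) = -18 + 8 = -10)
b*N = -10*23 = -230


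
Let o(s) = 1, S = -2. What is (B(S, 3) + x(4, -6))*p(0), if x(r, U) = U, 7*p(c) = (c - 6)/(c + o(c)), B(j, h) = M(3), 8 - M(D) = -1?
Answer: -18/7 ≈ -2.5714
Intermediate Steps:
M(D) = 9 (M(D) = 8 - 1*(-1) = 8 + 1 = 9)
B(j, h) = 9
p(c) = (-6 + c)/(7*(1 + c)) (p(c) = ((c - 6)/(c + 1))/7 = ((-6 + c)/(1 + c))/7 = (-6 + c)/(7*(1 + c)))
(B(S, 3) + x(4, -6))*p(0) = (9 - 6)*((-6 + 0)/(7*(1 + 0))) = 3*((⅐)*(-6)/1) = 3*((⅐)*1*(-6)) = 3*(-6/7) = -18/7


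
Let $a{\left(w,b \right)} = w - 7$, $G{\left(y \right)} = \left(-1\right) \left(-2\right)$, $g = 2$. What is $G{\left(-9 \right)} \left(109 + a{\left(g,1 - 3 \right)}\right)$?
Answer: $208$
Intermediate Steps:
$G{\left(y \right)} = 2$
$a{\left(w,b \right)} = -7 + w$
$G{\left(-9 \right)} \left(109 + a{\left(g,1 - 3 \right)}\right) = 2 \left(109 + \left(-7 + 2\right)\right) = 2 \left(109 - 5\right) = 2 \cdot 104 = 208$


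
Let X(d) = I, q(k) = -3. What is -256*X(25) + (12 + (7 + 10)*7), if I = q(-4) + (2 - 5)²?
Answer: -1405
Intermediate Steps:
I = 6 (I = -3 + (2 - 5)² = -3 + (-3)² = -3 + 9 = 6)
X(d) = 6
-256*X(25) + (12 + (7 + 10)*7) = -256*6 + (12 + (7 + 10)*7) = -1536 + (12 + 17*7) = -1536 + (12 + 119) = -1536 + 131 = -1405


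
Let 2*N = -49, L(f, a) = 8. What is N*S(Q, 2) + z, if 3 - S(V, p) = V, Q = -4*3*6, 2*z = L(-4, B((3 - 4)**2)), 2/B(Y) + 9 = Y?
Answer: -3667/2 ≈ -1833.5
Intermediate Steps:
B(Y) = 2/(-9 + Y)
N = -49/2 (N = (1/2)*(-49) = -49/2 ≈ -24.500)
z = 4 (z = (1/2)*8 = 4)
Q = -72 (Q = -12*6 = -72)
S(V, p) = 3 - V
N*S(Q, 2) + z = -49*(3 - 1*(-72))/2 + 4 = -49*(3 + 72)/2 + 4 = -49/2*75 + 4 = -3675/2 + 4 = -3667/2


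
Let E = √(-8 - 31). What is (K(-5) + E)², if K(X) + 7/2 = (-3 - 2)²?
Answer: 1693/4 + 43*I*√39 ≈ 423.25 + 268.54*I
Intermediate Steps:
K(X) = 43/2 (K(X) = -7/2 + (-3 - 2)² = -7/2 + (-5)² = -7/2 + 25 = 43/2)
E = I*√39 (E = √(-39) = I*√39 ≈ 6.245*I)
(K(-5) + E)² = (43/2 + I*√39)²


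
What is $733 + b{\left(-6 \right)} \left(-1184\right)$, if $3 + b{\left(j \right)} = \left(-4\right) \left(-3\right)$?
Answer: $-9923$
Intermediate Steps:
$b{\left(j \right)} = 9$ ($b{\left(j \right)} = -3 - -12 = -3 + 12 = 9$)
$733 + b{\left(-6 \right)} \left(-1184\right) = 733 + 9 \left(-1184\right) = 733 - 10656 = -9923$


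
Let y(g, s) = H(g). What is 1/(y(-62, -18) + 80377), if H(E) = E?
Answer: 1/80315 ≈ 1.2451e-5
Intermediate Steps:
y(g, s) = g
1/(y(-62, -18) + 80377) = 1/(-62 + 80377) = 1/80315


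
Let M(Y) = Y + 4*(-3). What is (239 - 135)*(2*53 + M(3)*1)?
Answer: 10088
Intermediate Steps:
M(Y) = -12 + Y (M(Y) = Y - 12 = -12 + Y)
(239 - 135)*(2*53 + M(3)*1) = (239 - 135)*(2*53 + (-12 + 3)*1) = 104*(106 - 9*1) = 104*(106 - 9) = 104*97 = 10088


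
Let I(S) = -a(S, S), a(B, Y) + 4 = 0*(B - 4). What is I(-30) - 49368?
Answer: -49364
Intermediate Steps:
a(B, Y) = -4 (a(B, Y) = -4 + 0*(B - 4) = -4 + 0*(-4 + B) = -4 + 0 = -4)
I(S) = 4 (I(S) = -1*(-4) = 4)
I(-30) - 49368 = 4 - 49368 = -49364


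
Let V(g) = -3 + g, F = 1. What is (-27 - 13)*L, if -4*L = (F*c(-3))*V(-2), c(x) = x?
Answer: 150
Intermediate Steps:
L = -15/4 (L = -1*(-3)*(-3 - 2)/4 = -(-3)*(-5)/4 = -¼*15 = -15/4 ≈ -3.7500)
(-27 - 13)*L = (-27 - 13)*(-15/4) = -40*(-15/4) = 150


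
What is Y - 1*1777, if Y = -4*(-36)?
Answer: -1633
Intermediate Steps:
Y = 144
Y - 1*1777 = 144 - 1*1777 = 144 - 1777 = -1633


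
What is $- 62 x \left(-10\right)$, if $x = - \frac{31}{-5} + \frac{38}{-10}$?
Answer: $1488$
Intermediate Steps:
$x = \frac{12}{5}$ ($x = \left(-31\right) \left(- \frac{1}{5}\right) + 38 \left(- \frac{1}{10}\right) = \frac{31}{5} - \frac{19}{5} = \frac{12}{5} \approx 2.4$)
$- 62 x \left(-10\right) = \left(-62\right) \frac{12}{5} \left(-10\right) = \left(- \frac{744}{5}\right) \left(-10\right) = 1488$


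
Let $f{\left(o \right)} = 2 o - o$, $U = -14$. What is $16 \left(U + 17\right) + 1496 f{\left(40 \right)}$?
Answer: $59888$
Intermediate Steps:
$f{\left(o \right)} = o$
$16 \left(U + 17\right) + 1496 f{\left(40 \right)} = 16 \left(-14 + 17\right) + 1496 \cdot 40 = 16 \cdot 3 + 59840 = 48 + 59840 = 59888$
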